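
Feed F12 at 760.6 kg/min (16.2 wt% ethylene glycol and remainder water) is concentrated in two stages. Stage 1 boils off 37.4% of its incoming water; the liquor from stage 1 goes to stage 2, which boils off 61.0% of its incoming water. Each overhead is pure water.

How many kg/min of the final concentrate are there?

278.8 kg/min

water in feed = 760.6×0.838 = 637.38 kg/min.
After stage 1: water left = (1−0.374)×637.38 = 399; stream total = 522.22 kg/min.
After stage 2: water left = (1−0.610)×399 = 155.61; final concentrate = 278.83 kg/min.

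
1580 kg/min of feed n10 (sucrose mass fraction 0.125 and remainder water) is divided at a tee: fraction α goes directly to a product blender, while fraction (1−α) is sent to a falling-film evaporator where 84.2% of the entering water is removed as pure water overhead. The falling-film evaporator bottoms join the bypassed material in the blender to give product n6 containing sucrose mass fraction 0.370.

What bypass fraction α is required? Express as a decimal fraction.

All 1580×0.125 = 197.5 kg/min of sucrose reaches n6, so n6 = 197.5/0.370 = 533.78 kg/min and vapour = 1046.2 kg/min.
The evaporator receives (1−α)·1580 of feed at 0.875 water and removes 0.842 of that water:
0.842×0.875×(1−α)×1580 = 1046.2
(1−α) = 1046.2/1164.1 = 0.8988;  α = 0.1012.

0.101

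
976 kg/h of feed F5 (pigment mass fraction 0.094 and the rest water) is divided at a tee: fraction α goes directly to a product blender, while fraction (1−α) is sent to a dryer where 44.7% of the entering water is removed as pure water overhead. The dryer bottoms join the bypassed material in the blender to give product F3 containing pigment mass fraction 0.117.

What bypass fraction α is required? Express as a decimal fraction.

All 976×0.094 = 91.744 kg/h of pigment reaches F3, so F3 = 91.744/0.117 = 784.14 kg/h and vapour = 191.86 kg/h.
The evaporator receives (1−α)·976 of feed at 0.906 water and removes 0.447 of that water:
0.447×0.906×(1−α)×976 = 191.86
(1−α) = 191.86/395.26 = 0.4854;  α = 0.5146.

0.515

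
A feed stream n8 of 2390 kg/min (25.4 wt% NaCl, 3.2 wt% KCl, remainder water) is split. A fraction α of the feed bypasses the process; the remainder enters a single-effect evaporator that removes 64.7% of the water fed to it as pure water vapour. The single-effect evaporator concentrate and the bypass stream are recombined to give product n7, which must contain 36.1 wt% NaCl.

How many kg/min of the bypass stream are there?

All 2390×0.254 = 607.06 kg/min of NaCl reaches n7, so n7 = 607.06/0.361 = 1681.6 kg/min and vapour = 708.39 kg/min.
The evaporator receives (1−α)·2390 of feed at 0.714 water and removes 0.647 of that water:
0.647×0.714×(1−α)×2390 = 708.39
(1−α) = 708.39/1104.1 = 0.6416;  α = 0.3584.
Bypass flow = 0.3584×2390 = 856.54 kg/min.

856.5 kg/min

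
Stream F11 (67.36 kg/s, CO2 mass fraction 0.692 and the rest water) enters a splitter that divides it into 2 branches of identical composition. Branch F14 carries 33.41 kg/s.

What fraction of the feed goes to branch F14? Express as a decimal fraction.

Fraction to F14 = 33.41/67.36 = 0.4960.

0.496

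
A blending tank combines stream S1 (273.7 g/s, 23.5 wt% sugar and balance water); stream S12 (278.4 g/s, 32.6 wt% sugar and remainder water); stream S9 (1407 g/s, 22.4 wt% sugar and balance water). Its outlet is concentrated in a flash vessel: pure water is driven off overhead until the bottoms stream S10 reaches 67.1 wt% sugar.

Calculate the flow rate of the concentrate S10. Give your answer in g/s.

sugar entering = 273.7×0.235 + 278.4×0.326 + 1407×0.224 = 470.25 g/s.
All sugar reports to S10, so S10 = 470.25/0.671 = 700.81 g/s.

700.8 g/s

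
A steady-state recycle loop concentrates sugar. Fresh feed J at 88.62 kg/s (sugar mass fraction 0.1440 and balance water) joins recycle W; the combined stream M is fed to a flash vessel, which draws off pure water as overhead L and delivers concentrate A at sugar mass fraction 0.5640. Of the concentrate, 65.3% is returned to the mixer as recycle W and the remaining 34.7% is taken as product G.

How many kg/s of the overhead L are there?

Overall sugar balance (none leaves overhead): sugar in fresh feed = sugar in product, i.e. 88.62×0.144 = (1−0.653)·A·0.564.
A = 12.761/(0.564×0.347) = 65.206 kg/s.
Recycle W = 0.653×65.206 = 42.579 kg/s.
Combined feed M = 88.62 + 42.579 = 131.2 kg/s.
Overhead L = M − A = 131.2 − 65.206 = 65.994 kg/s.

65.99 kg/s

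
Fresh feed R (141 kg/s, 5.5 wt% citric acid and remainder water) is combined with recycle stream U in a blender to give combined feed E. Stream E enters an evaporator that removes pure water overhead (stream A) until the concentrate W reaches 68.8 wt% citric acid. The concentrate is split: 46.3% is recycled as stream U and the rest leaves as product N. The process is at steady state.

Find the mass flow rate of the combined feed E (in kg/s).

150.7 kg/s

Overall citric acid balance (none leaves overhead): citric acid in fresh feed = citric acid in product, i.e. 141×0.055 = (1−0.463)·W·0.688.
W = 7.755/(0.688×0.537) = 20.99 kg/s.
Recycle U = 0.463×20.99 = 9.7185 kg/s.
Combined feed E = 141 + 9.7185 = 150.72 kg/s.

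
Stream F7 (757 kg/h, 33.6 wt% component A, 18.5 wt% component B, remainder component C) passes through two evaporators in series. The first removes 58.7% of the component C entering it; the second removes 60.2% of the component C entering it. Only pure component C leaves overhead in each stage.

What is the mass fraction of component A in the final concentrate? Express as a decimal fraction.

0.560

component C in feed = 757×0.479 = 362.6 kg/h.
After stage 1: component C left = (1−0.587)×362.6 = 149.76; stream total = 544.15 kg/h.
After stage 2: component C left = (1−0.602)×149.76 = 59.603; final concentrate = 454 kg/h.
component A fraction = 254.35/454 = 0.560.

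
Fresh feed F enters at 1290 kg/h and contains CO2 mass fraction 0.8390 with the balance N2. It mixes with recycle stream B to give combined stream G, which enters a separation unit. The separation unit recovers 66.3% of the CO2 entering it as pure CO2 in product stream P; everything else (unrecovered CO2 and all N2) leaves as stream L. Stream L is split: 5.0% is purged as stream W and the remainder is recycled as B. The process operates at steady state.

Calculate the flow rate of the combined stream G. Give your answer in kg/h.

N2 enters only via F and leaves only via the purge: 1290×0.161 = 0.050×(N2 in L), and the separation unit passes all N2, so N2 in G = N2 in L = 4153.8 kg/h.
CO2 in G: m_A = 1290×0.839 + (1−0.050)·(1−0.663)·m_A, so m_A = 1082.3/0.6799 = 1592 kg/h.
G = 1592 + 4153.8 = 5745.8 kg/h.

5746 kg/h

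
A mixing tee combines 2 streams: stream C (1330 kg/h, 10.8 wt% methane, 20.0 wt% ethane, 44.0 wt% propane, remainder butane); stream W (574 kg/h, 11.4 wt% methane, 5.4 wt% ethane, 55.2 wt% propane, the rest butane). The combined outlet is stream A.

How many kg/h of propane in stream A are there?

902 kg/h

propane out = propane in = 1330×0.440 + 574×0.552 = 902.05 kg/h.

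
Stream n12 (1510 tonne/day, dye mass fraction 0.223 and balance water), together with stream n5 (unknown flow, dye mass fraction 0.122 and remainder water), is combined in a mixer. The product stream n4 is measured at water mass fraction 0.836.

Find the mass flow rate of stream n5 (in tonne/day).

Let n5 be the unknown flow. Total out = 1510 + n5.
water balance: 1173.3 + 0.878·n5 = 0.836·(1510 + n5)
(0.878 − 0.836)·n5 = 0.836×1510 − 1173.3 = 89.09
n5 = 89.09 / 0.042 = 2121.2 tonne/day

2121 tonne/day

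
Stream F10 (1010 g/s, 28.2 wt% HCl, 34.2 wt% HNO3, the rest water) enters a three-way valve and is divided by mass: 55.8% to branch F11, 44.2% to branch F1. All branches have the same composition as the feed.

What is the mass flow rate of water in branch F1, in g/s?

167.9 g/s

Branch F1 total = 0.442×1010 = 446.42 g/s.
water in F1 = 0.376×446.42 = 167.85 g/s.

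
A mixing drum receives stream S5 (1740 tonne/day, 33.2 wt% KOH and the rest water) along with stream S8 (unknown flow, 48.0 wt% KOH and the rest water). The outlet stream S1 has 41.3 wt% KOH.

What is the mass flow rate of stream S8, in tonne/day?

Let S8 be the unknown flow. Total out = 1740 + S8.
KOH balance: 577.68 + 0.480·S8 = 0.413·(1740 + S8)
(0.480 − 0.413)·S8 = 0.413×1740 − 577.68 = 140.94
S8 = 140.94 / 0.067 = 2103.6 tonne/day

2104 tonne/day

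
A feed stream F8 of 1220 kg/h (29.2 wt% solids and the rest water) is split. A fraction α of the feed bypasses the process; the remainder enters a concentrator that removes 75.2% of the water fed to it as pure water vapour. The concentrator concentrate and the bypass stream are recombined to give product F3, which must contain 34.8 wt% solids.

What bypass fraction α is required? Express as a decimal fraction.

All 1220×0.292 = 356.24 kg/h of solids reaches F3, so F3 = 356.24/0.348 = 1023.7 kg/h and vapour = 196.32 kg/h.
The evaporator receives (1−α)·1220 of feed at 0.708 water and removes 0.752 of that water:
0.752×0.708×(1−α)×1220 = 196.32
(1−α) = 196.32/649.55 = 0.3022;  α = 0.6978.

0.698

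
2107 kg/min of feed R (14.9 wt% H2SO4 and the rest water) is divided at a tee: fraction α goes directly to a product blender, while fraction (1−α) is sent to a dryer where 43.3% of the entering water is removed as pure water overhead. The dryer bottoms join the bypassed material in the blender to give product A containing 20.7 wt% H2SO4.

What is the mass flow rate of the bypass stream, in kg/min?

504.8 kg/min

All 2107×0.149 = 313.94 kg/min of H2SO4 reaches A, so A = 313.94/0.207 = 1516.6 kg/min and vapour = 590.37 kg/min.
The evaporator receives (1−α)·2107 of feed at 0.851 water and removes 0.433 of that water:
0.433×0.851×(1−α)×2107 = 590.37
(1−α) = 590.37/776.39 = 0.7604;  α = 0.2396.
Bypass flow = 0.2396×2107 = 504.84 kg/min.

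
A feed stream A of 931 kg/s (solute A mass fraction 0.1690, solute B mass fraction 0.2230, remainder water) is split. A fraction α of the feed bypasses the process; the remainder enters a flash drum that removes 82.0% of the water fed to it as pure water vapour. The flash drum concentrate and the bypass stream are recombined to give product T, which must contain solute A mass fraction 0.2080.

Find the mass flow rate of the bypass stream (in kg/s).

All 931×0.169 = 157.34 kg/s of solute A reaches T, so T = 157.34/0.208 = 756.44 kg/s and vapour = 174.56 kg/s.
The evaporator receives (1−α)·931 of feed at 0.608 water and removes 0.820 of that water:
0.820×0.608×(1−α)×931 = 174.56
(1−α) = 174.56/464.16 = 0.3761;  α = 0.6239.
Bypass flow = 0.6239×931 = 580.87 kg/s.

580.9 kg/s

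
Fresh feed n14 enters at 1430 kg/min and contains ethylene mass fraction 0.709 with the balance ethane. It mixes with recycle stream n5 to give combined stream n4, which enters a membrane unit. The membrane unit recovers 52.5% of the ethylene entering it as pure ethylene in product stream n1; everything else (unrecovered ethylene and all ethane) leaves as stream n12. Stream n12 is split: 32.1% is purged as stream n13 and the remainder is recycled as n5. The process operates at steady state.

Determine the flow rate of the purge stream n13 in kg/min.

644.3 kg/min

ethane enters only via n14 and leaves only via the purge: 1430×0.291 = 0.321×(ethane in n12), and the membrane unit passes all ethane, so ethane in n4 = ethane in n12 = 1296.4 kg/min.
ethylene in n4: m_A = 1430×0.709 + (1−0.321)·(1−0.525)·m_A, so m_A = 1013.9/0.6775 = 1496.5 kg/min.
n12 = (1−0.525)×1496.5 + 1296.4 = 2007.2 kg/min.
Purge n13 = 0.321×2007.2 = 644.32 kg/min.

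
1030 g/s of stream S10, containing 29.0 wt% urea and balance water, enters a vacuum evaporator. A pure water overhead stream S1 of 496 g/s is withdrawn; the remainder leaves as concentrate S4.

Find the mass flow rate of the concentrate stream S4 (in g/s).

Concentrate = 1030 − 496 = 534 g/s.

534 g/s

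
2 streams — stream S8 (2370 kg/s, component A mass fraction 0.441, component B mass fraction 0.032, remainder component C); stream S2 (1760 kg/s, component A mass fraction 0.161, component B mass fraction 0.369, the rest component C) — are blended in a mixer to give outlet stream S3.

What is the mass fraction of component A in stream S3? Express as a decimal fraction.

0.322

Total flow out = 2370 + 1760 = 4130 kg/s.
component A in = 2370×0.441 + 1760×0.161 = 1328.5 kg/s.
component A mass fraction in S3 = 1328.5/4130 = 0.322.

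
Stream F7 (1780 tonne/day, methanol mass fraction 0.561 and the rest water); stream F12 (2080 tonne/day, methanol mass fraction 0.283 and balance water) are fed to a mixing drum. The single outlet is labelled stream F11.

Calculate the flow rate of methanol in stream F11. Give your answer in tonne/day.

1587 tonne/day

methanol out = methanol in = 1780×0.561 + 2080×0.283 = 1587.2 tonne/day.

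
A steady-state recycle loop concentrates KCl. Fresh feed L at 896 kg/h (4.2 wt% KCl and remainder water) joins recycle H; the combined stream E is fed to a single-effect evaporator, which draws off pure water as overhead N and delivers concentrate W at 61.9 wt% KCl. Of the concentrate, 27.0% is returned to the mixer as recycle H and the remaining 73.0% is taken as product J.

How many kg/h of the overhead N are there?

835.2 kg/h

Overall KCl balance (none leaves overhead): KCl in fresh feed = KCl in product, i.e. 896×0.042 = (1−0.270)·W·0.619.
W = 37.632/(0.619×0.730) = 83.281 kg/h.
Recycle H = 0.270×83.281 = 22.486 kg/h.
Combined feed E = 896 + 22.486 = 918.49 kg/h.
Overhead N = E − W = 918.49 − 83.281 = 835.21 kg/h.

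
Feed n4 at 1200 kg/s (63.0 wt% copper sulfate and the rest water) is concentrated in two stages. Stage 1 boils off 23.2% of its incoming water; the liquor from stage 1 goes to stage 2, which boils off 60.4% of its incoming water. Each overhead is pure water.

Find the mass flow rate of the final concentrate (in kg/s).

water in feed = 1200×0.370 = 444 kg/s.
After stage 1: water left = (1−0.232)×444 = 340.99; stream total = 1097 kg/s.
After stage 2: water left = (1−0.604)×340.99 = 135.03; final concentrate = 891.03 kg/s.

891 kg/s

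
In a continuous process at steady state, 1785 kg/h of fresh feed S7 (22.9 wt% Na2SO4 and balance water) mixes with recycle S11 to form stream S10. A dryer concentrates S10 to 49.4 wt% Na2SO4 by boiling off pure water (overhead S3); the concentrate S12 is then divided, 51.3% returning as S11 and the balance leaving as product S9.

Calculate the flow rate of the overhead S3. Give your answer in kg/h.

Overall Na2SO4 balance (none leaves overhead): Na2SO4 in fresh feed = Na2SO4 in product, i.e. 1785×0.229 = (1−0.513)·S12·0.494.
S12 = 408.77/(0.494×0.487) = 1699.1 kg/h.
Recycle S11 = 0.513×1699.1 = 871.64 kg/h.
Combined feed S10 = 1785 + 871.64 = 2656.6 kg/h.
Overhead S3 = S10 − S12 = 2656.6 − 1699.1 = 957.54 kg/h.

957.5 kg/h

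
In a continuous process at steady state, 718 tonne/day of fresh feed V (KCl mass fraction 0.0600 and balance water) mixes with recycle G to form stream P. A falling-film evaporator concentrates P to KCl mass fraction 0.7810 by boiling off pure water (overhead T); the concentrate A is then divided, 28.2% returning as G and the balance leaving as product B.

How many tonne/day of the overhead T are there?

Overall KCl balance (none leaves overhead): KCl in fresh feed = KCl in product, i.e. 718×0.060 = (1−0.282)·A·0.781.
A = 43.08/(0.781×0.718) = 76.825 tonne/day.
Recycle G = 0.282×76.825 = 21.665 tonne/day.
Combined feed P = 718 + 21.665 = 739.66 tonne/day.
Overhead T = P − A = 739.66 − 76.825 = 662.84 tonne/day.

662.8 tonne/day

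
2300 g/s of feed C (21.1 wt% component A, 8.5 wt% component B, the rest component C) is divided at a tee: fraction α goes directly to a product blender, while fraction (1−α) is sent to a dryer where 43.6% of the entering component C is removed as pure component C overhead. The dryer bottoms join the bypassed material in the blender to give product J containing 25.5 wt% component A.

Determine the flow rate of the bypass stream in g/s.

All 2300×0.211 = 485.3 g/s of component A reaches J, so J = 485.3/0.255 = 1903.1 g/s and vapour = 396.86 g/s.
The evaporator receives (1−α)·2300 of feed at 0.704 component C and removes 0.436 of that component C:
0.436×0.704×(1−α)×2300 = 396.86
(1−α) = 396.86/705.97 = 0.5622;  α = 0.4378.
Bypass flow = 0.4378×2300 = 1007.1 g/s.

1007 g/s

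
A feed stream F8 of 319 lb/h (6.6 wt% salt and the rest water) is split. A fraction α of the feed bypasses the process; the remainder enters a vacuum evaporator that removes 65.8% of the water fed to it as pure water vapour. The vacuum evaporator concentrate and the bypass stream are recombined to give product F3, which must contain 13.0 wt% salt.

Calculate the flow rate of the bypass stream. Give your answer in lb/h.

All 319×0.066 = 21.054 lb/h of salt reaches F3, so F3 = 21.054/0.130 = 161.95 lb/h and vapour = 157.05 lb/h.
The evaporator receives (1−α)·319 of feed at 0.934 water and removes 0.658 of that water:
0.658×0.934×(1−α)×319 = 157.05
(1−α) = 157.05/196.05 = 0.8011;  α = 0.1989.
Bypass flow = 0.1989×319 = 63.463 lb/h.

63.46 lb/h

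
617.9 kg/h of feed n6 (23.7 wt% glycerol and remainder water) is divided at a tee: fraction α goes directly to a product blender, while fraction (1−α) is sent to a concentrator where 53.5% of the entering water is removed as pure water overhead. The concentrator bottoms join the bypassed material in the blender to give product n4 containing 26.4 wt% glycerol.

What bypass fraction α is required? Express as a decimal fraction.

All 617.9×0.237 = 146.44 kg/h of glycerol reaches n4, so n4 = 146.44/0.264 = 554.71 kg/h and vapour = 63.194 kg/h.
The evaporator receives (1−α)·617.9 of feed at 0.763 water and removes 0.535 of that water:
0.535×0.763×(1−α)×617.9 = 63.194
(1−α) = 63.194/252.23 = 0.2505;  α = 0.7495.

0.749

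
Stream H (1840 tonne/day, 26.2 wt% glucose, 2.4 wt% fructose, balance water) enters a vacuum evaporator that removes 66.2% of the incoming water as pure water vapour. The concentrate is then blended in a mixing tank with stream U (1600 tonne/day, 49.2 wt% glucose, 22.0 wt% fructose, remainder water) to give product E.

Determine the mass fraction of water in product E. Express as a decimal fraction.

Vapour removed = 0.662×0.714×1840 = 869.71 tonne/day; concentrate = 970.29 tonne/day.
water reaching the mixer = 444.05 (from concentrate) + 1600×0.288 = 904.85 tonne/day.
Product flow = 970.29 + 1600 = 2570.3 tonne/day; water fraction = 0.3520.

0.3520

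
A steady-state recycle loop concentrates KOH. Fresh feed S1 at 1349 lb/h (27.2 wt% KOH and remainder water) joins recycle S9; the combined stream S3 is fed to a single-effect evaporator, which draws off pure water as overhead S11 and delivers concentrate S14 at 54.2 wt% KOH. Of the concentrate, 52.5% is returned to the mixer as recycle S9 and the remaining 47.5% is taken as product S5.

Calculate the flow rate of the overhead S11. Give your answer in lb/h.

672 lb/h

Overall KOH balance (none leaves overhead): KOH in fresh feed = KOH in product, i.e. 1349×0.272 = (1−0.525)·S14·0.542.
S14 = 366.93/(0.542×0.475) = 1425.2 lb/h.
Recycle S9 = 0.525×1425.2 = 748.25 lb/h.
Combined feed S3 = 1349 + 748.25 = 2097.3 lb/h.
Overhead S11 = S3 − S14 = 2097.3 − 1425.2 = 672.01 lb/h.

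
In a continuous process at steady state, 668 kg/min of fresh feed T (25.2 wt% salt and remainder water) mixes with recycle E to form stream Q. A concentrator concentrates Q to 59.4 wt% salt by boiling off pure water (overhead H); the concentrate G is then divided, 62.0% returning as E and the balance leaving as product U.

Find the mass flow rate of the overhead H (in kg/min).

384.6 kg/min

Overall salt balance (none leaves overhead): salt in fresh feed = salt in product, i.e. 668×0.252 = (1−0.620)·G·0.594.
G = 168.34/(0.594×0.380) = 745.77 kg/min.
Recycle E = 0.620×745.77 = 462.38 kg/min.
Combined feed Q = 668 + 462.38 = 1130.4 kg/min.
Overhead H = Q − G = 1130.4 − 745.77 = 384.61 kg/min.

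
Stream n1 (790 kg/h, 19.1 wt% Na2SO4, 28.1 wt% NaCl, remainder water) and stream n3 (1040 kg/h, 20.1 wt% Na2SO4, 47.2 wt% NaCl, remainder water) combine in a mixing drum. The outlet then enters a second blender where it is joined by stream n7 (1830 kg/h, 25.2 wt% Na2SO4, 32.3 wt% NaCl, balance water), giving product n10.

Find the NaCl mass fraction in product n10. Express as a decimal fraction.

Overall, product flow = 3660 kg/h.
NaCl in = 790×0.281 + 1040×0.472 + 1830×0.323 = 1304 kg/h.
NaCl fraction in n10 = 0.3563.

0.3563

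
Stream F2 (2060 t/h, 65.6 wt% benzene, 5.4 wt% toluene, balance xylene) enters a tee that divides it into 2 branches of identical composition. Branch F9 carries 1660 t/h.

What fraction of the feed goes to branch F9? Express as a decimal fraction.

Fraction to F9 = 1660/2060 = 0.8058.

0.806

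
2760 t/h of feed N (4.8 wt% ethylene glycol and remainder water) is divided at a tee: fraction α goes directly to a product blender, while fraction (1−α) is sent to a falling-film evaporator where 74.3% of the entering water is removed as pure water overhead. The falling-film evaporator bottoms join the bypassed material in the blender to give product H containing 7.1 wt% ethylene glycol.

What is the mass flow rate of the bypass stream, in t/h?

1496 t/h

All 2760×0.048 = 132.48 t/h of ethylene glycol reaches H, so H = 132.48/0.071 = 1865.9 t/h and vapour = 894.08 t/h.
The evaporator receives (1−α)·2760 of feed at 0.952 water and removes 0.743 of that water:
0.743×0.952×(1−α)×2760 = 894.08
(1−α) = 894.08/1952.2 = 0.4580;  α = 0.5420.
Bypass flow = 0.5420×2760 = 1496 t/h.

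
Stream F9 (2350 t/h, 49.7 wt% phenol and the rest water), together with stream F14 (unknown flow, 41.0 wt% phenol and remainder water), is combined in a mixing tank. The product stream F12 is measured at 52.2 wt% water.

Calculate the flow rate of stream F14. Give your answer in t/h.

656.6 t/h

Let F14 be the unknown flow. Total out = 2350 + F14.
water balance: 1182 + 0.590·F14 = 0.522·(2350 + F14)
(0.590 − 0.522)·F14 = 0.522×2350 − 1182 = 44.65
F14 = 44.65 / 0.068 = 656.62 t/h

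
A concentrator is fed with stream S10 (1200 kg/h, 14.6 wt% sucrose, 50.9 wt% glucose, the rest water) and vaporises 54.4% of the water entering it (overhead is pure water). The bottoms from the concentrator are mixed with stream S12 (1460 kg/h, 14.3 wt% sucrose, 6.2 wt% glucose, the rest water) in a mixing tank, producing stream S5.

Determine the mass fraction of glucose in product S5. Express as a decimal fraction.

0.288

Vapour removed = 0.544×0.345×1200 = 225.22 kg/h; concentrate = 974.78 kg/h.
glucose reaching the mixer = 610.8 (from concentrate) + 1460×0.062 = 701.32 kg/h.
Product flow = 974.78 + 1460 = 2434.8 kg/h; glucose fraction = 0.288.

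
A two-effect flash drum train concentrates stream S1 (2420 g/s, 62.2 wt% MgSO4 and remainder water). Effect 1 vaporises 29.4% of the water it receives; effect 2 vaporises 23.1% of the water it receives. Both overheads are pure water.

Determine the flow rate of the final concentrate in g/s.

2002 g/s

water in feed = 2420×0.378 = 914.76 g/s.
After stage 1: water left = (1−0.294)×914.76 = 645.82; stream total = 2151.1 g/s.
After stage 2: water left = (1−0.231)×645.82 = 496.64; final concentrate = 2001.9 g/s.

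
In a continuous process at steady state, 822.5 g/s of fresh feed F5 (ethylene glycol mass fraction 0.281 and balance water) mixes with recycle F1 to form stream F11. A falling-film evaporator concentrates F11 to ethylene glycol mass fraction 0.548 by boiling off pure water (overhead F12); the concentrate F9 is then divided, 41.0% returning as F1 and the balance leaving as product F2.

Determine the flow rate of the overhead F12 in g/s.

400.7 g/s

Overall ethylene glycol balance (none leaves overhead): ethylene glycol in fresh feed = ethylene glycol in product, i.e. 822.5×0.281 = (1−0.410)·F9·0.548.
F9 = 231.12/(0.548×0.590) = 714.84 g/s.
Recycle F1 = 0.410×714.84 = 293.08 g/s.
Combined feed F11 = 822.5 + 293.08 = 1115.6 g/s.
Overhead F12 = F11 − F9 = 1115.6 − 714.84 = 400.74 g/s.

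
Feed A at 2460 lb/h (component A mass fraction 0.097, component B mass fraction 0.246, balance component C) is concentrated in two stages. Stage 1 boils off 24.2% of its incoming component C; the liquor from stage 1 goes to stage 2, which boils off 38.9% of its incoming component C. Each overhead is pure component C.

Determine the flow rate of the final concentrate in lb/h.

component C in feed = 2460×0.657 = 1616.2 lb/h.
After stage 1: component C left = (1−0.242)×1616.2 = 1225.1; stream total = 2068.9 lb/h.
After stage 2: component C left = (1−0.389)×1225.1 = 748.53; final concentrate = 1592.3 lb/h.

1592 lb/h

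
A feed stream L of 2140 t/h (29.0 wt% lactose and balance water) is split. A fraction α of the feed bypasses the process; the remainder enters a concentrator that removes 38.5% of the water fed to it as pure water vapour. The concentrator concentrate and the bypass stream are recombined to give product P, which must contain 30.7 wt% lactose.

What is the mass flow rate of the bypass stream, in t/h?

1706 t/h

All 2140×0.290 = 620.6 t/h of lactose reaches P, so P = 620.6/0.307 = 2021.5 t/h and vapour = 118.5 t/h.
The evaporator receives (1−α)·2140 of feed at 0.710 water and removes 0.385 of that water:
0.385×0.710×(1−α)×2140 = 118.5
(1−α) = 118.5/584.97 = 0.2026;  α = 0.7974.
Bypass flow = 0.7974×2140 = 1706.5 t/h.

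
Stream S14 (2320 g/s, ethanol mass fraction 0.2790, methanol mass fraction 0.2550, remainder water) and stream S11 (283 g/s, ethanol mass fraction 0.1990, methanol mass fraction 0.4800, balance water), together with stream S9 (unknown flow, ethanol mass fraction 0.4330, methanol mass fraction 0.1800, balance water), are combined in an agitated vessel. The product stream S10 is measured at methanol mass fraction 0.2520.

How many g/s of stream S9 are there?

Let S9 be the unknown flow. Total out = 2603 + S9.
methanol balance: 727.44 + 0.180·S9 = 0.252·(2603 + S9)
(0.180 − 0.252)·S9 = 0.252×2603 − 727.44 = -71.484
S9 = -71.484 / -0.072 = 992.83 g/s

992.8 g/s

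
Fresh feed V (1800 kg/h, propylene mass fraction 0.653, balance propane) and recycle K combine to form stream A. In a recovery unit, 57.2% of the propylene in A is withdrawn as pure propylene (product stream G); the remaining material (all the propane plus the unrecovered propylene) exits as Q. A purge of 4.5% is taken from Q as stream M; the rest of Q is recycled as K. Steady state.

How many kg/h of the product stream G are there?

propylene in A: m_A = 1800×0.653 + (1−0.045)·(1−0.572)·m_A, so m_A = 1175.4/0.5913 = 1988 kg/h.
Product G = 0.572×1988 = 1137.1 kg/h.

1137 kg/h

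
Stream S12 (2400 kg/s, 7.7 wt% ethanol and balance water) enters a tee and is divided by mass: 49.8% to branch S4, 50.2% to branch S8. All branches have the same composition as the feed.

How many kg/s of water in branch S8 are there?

Branch S8 total = 0.502×2400 = 1204.8 kg/s.
water in S8 = 0.923×1204.8 = 1112 kg/s.

1112 kg/s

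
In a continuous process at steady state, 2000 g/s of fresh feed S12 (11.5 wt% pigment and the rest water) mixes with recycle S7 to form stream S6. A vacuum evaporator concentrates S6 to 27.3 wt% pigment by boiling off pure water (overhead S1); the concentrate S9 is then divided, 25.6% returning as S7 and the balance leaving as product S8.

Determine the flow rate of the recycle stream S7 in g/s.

Overall pigment balance (none leaves overhead): pigment in fresh feed = pigment in product, i.e. 2000×0.115 = (1−0.256)·S9·0.273.
S9 = 230/(0.273×0.744) = 1132.4 g/s.
Recycle S7 = 0.256×1132.4 = 289.89 g/s.

289.9 g/s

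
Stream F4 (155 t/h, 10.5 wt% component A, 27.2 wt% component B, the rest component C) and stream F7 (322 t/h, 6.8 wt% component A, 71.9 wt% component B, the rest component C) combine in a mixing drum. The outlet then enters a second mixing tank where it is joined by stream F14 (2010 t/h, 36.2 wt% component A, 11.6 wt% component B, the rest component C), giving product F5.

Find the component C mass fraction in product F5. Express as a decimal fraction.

Overall, product flow = 2487 t/h.
component C in = 155×0.623 + 322×0.213 + 2010×0.522 = 1214.4 t/h.
component C fraction in F5 = 0.488.

0.488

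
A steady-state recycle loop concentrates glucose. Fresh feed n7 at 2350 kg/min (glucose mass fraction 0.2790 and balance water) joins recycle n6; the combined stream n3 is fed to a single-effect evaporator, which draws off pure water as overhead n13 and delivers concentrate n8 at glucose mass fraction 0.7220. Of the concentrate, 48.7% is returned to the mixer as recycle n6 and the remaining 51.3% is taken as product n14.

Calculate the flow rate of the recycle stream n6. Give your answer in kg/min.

Overall glucose balance (none leaves overhead): glucose in fresh feed = glucose in product, i.e. 2350×0.279 = (1−0.487)·n8·0.722.
n8 = 655.65/(0.722×0.513) = 1770.2 kg/min.
Recycle n6 = 0.487×1770.2 = 862.08 kg/min.

862.1 kg/min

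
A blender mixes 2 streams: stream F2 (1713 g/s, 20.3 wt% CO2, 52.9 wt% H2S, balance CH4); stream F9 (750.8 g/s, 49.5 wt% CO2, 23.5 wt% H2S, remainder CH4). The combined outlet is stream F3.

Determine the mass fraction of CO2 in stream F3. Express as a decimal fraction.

0.292

Total flow out = 1713 + 750.8 = 2463.8 g/s.
CO2 in = 1713×0.203 + 750.8×0.495 = 719.38 g/s.
CO2 mass fraction in F3 = 719.38/2463.8 = 0.292.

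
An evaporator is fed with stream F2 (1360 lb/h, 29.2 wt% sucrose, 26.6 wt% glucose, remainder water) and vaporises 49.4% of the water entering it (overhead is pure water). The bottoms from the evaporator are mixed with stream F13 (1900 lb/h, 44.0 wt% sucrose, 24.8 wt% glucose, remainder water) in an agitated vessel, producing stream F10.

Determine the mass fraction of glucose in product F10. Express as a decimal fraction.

Vapour removed = 0.494×0.442×1360 = 296.95 lb/h; concentrate = 1063 lb/h.
glucose reaching the mixer = 361.76 (from concentrate) + 1900×0.248 = 832.96 lb/h.
Product flow = 1063 + 1900 = 2963 lb/h; glucose fraction = 0.281.

0.281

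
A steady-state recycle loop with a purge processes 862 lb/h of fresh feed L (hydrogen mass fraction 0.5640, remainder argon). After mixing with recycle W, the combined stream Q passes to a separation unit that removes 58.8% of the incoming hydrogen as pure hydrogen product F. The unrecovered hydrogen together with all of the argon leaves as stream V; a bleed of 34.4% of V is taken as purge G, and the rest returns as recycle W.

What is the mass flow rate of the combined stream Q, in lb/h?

1759 lb/h

argon enters only via L and leaves only via the purge: 862×0.436 = 0.344×(argon in V), and the separation unit passes all argon, so argon in Q = argon in V = 1092.5 lb/h.
hydrogen in Q: m_A = 862×0.564 + (1−0.344)·(1−0.588)·m_A, so m_A = 486.17/0.7297 = 666.23 lb/h.
Q = 666.23 + 1092.5 = 1758.8 lb/h.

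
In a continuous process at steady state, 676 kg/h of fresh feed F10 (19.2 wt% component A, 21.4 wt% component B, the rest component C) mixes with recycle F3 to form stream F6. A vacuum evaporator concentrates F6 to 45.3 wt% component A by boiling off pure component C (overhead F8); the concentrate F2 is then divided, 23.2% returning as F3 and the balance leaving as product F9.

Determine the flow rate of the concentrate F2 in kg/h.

Overall component A balance (none leaves overhead): component A in fresh feed = component A in product, i.e. 676×0.192 = (1−0.232)·F2·0.453.
F2 = 129.79/(0.453×0.768) = 373.07 kg/h.

373.1 kg/h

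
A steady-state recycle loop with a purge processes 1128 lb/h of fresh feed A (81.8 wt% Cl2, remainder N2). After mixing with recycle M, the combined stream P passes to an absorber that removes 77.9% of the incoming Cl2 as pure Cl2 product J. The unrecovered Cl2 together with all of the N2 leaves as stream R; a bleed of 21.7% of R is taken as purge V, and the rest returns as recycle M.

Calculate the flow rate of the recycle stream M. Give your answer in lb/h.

933.8 lb/h

N2 enters only via A and leaves only via the purge: 1128×0.182 = 0.217×(N2 in R), and the absorber passes all N2, so N2 in P = N2 in R = 946.06 lb/h.
Cl2 in P: m_A = 1128×0.818 + (1−0.217)·(1−0.779)·m_A, so m_A = 922.7/0.8270 = 1115.8 lb/h.
R = (1−0.779)×1115.8 + 946.06 = 1192.7 lb/h.
Recycle M = (1−0.217)×1192.7 = 933.85 lb/h.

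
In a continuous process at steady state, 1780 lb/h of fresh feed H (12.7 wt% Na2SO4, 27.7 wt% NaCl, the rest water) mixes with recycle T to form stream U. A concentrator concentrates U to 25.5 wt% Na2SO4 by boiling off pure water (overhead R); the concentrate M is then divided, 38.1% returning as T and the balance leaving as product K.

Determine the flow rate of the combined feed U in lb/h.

Overall Na2SO4 balance (none leaves overhead): Na2SO4 in fresh feed = Na2SO4 in product, i.e. 1780×0.127 = (1−0.381)·M·0.255.
M = 226.06/(0.255×0.619) = 1432.2 lb/h.
Recycle T = 0.381×1432.2 = 545.65 lb/h.
Combined feed U = 1780 + 545.65 = 2325.7 lb/h.

2326 lb/h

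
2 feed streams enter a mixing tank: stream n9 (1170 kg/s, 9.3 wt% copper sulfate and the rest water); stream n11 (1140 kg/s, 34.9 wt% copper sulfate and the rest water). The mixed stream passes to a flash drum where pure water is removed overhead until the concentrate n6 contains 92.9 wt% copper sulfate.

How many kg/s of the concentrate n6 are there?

copper sulfate entering = 1170×0.093 + 1140×0.349 = 506.67 kg/s.
All copper sulfate reports to n6, so n6 = 506.67/0.929 = 545.39 kg/s.

545.4 kg/s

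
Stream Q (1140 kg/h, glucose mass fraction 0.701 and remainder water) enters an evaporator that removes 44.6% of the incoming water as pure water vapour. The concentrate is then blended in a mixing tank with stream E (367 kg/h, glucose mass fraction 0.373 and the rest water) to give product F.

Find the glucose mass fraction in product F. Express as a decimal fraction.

0.691

Vapour removed = 0.446×0.299×1140 = 152.02 kg/h; concentrate = 987.98 kg/h.
glucose reaching the mixer = 799.14 (from concentrate) + 367×0.373 = 936.03 kg/h.
Product flow = 987.98 + 367 = 1355 kg/h; glucose fraction = 0.691.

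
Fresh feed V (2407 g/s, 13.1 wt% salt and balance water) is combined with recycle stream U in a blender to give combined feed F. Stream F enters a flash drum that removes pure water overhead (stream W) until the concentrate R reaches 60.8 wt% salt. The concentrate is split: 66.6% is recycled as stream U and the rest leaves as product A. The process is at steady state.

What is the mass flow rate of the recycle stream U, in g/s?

Overall salt balance (none leaves overhead): salt in fresh feed = salt in product, i.e. 2407×0.131 = (1−0.666)·R·0.608.
R = 315.32/(0.608×0.334) = 1552.7 g/s.
Recycle U = 0.666×1552.7 = 1034.1 g/s.

1034 g/s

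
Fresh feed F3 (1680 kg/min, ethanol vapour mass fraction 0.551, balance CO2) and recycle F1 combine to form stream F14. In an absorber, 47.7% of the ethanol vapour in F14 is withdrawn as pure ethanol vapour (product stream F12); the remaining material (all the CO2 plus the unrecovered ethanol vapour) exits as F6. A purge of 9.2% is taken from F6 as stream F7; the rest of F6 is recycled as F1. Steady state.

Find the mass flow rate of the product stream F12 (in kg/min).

ethanol vapour in F14: m_A = 1680×0.551 + (1−0.092)·(1−0.477)·m_A, so m_A = 925.68/0.5251 = 1762.8 kg/min.
Product F12 = 0.477×1762.8 = 840.86 kg/min.

840.9 kg/min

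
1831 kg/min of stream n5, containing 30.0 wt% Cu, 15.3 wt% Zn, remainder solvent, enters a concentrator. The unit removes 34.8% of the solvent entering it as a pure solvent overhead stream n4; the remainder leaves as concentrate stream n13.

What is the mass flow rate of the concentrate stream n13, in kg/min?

1482 kg/min

solvent entering = 1831×0.547 = 1001.6 kg/min; overhead removed = 0.348×1001.6 = 348.54 kg/min.
Concentrate = 1831 − 348.54 = 1482.5 kg/min.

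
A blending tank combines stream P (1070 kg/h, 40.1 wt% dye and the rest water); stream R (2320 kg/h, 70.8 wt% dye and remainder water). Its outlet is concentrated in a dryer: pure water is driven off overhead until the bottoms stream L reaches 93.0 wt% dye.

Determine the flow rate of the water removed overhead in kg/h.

dye entering = 1070×0.401 + 2320×0.708 = 2071.6 kg/h.
All dye reports to L, so L = 2071.6/0.930 = 2227.6 kg/h.
Total feed = 3390 kg/h; overhead = 3390 − 2227.6 = 1162.4 kg/h.

1162 kg/h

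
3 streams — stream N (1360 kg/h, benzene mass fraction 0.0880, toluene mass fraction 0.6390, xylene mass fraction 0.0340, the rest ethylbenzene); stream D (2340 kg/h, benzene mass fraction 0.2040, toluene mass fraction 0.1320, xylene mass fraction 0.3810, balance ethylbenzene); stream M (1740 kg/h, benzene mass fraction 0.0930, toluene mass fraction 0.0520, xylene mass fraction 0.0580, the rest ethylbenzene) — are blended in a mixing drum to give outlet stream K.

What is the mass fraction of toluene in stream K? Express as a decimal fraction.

0.2332

Total flow out = 1360 + 2340 + 1740 = 5440 kg/h.
toluene in = 1360×0.639 + 2340×0.132 + 1740×0.052 = 1268.4 kg/h.
toluene mass fraction in K = 1268.4/5440 = 0.2332.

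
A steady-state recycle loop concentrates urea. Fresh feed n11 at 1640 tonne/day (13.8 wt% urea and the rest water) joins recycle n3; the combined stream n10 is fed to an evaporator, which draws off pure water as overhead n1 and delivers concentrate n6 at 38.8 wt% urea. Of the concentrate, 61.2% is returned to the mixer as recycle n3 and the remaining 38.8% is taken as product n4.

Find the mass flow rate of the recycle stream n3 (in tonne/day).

Overall urea balance (none leaves overhead): urea in fresh feed = urea in product, i.e. 1640×0.138 = (1−0.612)·n6·0.388.
n6 = 226.32/(0.388×0.388) = 1503.3 tonne/day.
Recycle n3 = 0.612×1503.3 = 920.05 tonne/day.

920 tonne/day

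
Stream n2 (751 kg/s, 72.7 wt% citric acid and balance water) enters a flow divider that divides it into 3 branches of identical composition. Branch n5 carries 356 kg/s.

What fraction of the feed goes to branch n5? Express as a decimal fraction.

Fraction to n5 = 356/751 = 0.4740.

0.474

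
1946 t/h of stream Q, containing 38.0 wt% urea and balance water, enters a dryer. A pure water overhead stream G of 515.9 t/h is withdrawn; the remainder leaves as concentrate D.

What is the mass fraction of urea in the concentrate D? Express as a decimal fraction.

0.517

urea is not removed: 1946×0.380 = 739.48 t/h of urea enters D.
Concentrate = 1946 − 515.9 = 1430.1 t/h.
Mass fraction = 739.48/1430.1 = 0.517.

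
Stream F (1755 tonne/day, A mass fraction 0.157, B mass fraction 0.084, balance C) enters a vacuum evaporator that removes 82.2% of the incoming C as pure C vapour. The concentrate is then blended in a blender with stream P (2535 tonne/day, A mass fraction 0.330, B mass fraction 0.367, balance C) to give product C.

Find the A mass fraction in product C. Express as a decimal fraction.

Vapour removed = 0.822×0.759×1755 = 1094.9 tonne/day; concentrate = 660.06 tonne/day.
A reaching the mixer = 275.54 (from concentrate) + 2535×0.330 = 1112.1 tonne/day.
Product flow = 660.06 + 2535 = 3195.1 tonne/day; A fraction = 0.348.

0.348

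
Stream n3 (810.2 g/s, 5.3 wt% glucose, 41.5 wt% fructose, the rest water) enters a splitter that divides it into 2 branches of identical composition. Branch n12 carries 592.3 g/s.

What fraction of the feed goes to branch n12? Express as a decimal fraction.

Fraction to n12 = 592.3/810.2 = 0.7311.

0.731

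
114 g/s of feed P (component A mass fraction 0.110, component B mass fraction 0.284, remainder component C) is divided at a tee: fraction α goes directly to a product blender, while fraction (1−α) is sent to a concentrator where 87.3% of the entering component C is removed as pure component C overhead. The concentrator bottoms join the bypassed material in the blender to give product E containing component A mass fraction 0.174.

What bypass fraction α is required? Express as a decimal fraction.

All 114×0.110 = 12.54 g/s of component A reaches E, so E = 12.54/0.174 = 72.069 g/s and vapour = 41.931 g/s.
The evaporator receives (1−α)·114 of feed at 0.606 component C and removes 0.873 of that component C:
0.873×0.606×(1−α)×114 = 41.931
(1−α) = 41.931/60.31 = 0.6953;  α = 0.3047.

0.305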